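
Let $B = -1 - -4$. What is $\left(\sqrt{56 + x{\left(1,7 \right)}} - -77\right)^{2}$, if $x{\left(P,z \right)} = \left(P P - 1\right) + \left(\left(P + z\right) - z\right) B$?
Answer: $\left(77 + \sqrt{59}\right)^{2} \approx 7170.9$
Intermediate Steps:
$B = 3$ ($B = -1 + 4 = 3$)
$x{\left(P,z \right)} = -1 + P^{2} + 3 P$ ($x{\left(P,z \right)} = \left(P P - 1\right) + \left(\left(P + z\right) - z\right) 3 = \left(P^{2} - 1\right) + P 3 = \left(-1 + P^{2}\right) + 3 P = -1 + P^{2} + 3 P$)
$\left(\sqrt{56 + x{\left(1,7 \right)}} - -77\right)^{2} = \left(\sqrt{56 + \left(-1 + 1^{2} + 3 \cdot 1\right)} - -77\right)^{2} = \left(\sqrt{56 + \left(-1 + 1 + 3\right)} + 77\right)^{2} = \left(\sqrt{56 + 3} + 77\right)^{2} = \left(\sqrt{59} + 77\right)^{2} = \left(77 + \sqrt{59}\right)^{2}$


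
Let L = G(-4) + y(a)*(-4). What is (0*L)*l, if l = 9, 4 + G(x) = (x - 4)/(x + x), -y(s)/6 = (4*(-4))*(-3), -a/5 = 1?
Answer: 0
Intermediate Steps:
a = -5 (a = -5*1 = -5)
y(s) = -288 (y(s) = -6*4*(-4)*(-3) = -(-96)*(-3) = -6*48 = -288)
G(x) = -4 + (-4 + x)/(2*x) (G(x) = -4 + (x - 4)/(x + x) = -4 + (-4 + x)/((2*x)) = -4 + (-4 + x)*(1/(2*x)) = -4 + (-4 + x)/(2*x))
L = 1149 (L = (-7/2 - 2/(-4)) - 288*(-4) = (-7/2 - 2*(-1/4)) + 1152 = (-7/2 + 1/2) + 1152 = -3 + 1152 = 1149)
(0*L)*l = (0*1149)*9 = 0*9 = 0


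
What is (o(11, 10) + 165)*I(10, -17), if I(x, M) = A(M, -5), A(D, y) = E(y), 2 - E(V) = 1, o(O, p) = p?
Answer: 175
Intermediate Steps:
E(V) = 1 (E(V) = 2 - 1*1 = 2 - 1 = 1)
A(D, y) = 1
I(x, M) = 1
(o(11, 10) + 165)*I(10, -17) = (10 + 165)*1 = 175*1 = 175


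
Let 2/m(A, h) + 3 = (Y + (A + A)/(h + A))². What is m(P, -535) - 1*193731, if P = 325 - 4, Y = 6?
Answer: -581192/3 ≈ -1.9373e+5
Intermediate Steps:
P = 321
m(A, h) = 2/(-3 + (6 + 2*A/(A + h))²) (m(A, h) = 2/(-3 + (6 + (A + A)/(h + A))²) = 2/(-3 + (6 + (2*A)/(A + h))²) = 2/(-3 + (6 + 2*A/(A + h))²))
m(P, -535) - 1*193731 = -2*(321 - 535)²/(-4*(3*(-535) + 4*321)² + 3*(321 - 535)²) - 1*193731 = -2*(-214)²/(-4*(-1605 + 1284)² + 3*(-214)²) - 193731 = -2*45796/(-4*(-321)² + 3*45796) - 193731 = -2*45796/(-4*103041 + 137388) - 193731 = -2*45796/(-412164 + 137388) - 193731 = -2*45796/(-274776) - 193731 = -2*45796*(-1/274776) - 193731 = ⅓ - 193731 = -581192/3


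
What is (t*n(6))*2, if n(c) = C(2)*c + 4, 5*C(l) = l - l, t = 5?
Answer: 40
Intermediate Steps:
C(l) = 0 (C(l) = (l - l)/5 = (⅕)*0 = 0)
n(c) = 4 (n(c) = 0*c + 4 = 0 + 4 = 4)
(t*n(6))*2 = (5*4)*2 = 20*2 = 40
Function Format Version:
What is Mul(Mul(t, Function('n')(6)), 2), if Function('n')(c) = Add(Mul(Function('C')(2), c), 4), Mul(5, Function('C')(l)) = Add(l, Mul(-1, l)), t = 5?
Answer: 40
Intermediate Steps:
Function('C')(l) = 0 (Function('C')(l) = Mul(Rational(1, 5), Add(l, Mul(-1, l))) = Mul(Rational(1, 5), 0) = 0)
Function('n')(c) = 4 (Function('n')(c) = Add(Mul(0, c), 4) = Add(0, 4) = 4)
Mul(Mul(t, Function('n')(6)), 2) = Mul(Mul(5, 4), 2) = Mul(20, 2) = 40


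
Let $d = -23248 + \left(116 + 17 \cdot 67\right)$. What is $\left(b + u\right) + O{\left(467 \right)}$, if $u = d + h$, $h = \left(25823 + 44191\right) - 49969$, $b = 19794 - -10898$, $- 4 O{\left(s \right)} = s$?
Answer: $\frac{114509}{4} \approx 28627.0$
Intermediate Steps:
$O{\left(s \right)} = - \frac{s}{4}$
$b = 30692$ ($b = 19794 + 10898 = 30692$)
$h = 20045$ ($h = 70014 - 49969 = 20045$)
$d = -21993$ ($d = -23248 + \left(116 + 1139\right) = -23248 + 1255 = -21993$)
$u = -1948$ ($u = -21993 + 20045 = -1948$)
$\left(b + u\right) + O{\left(467 \right)} = \left(30692 - 1948\right) - \frac{467}{4} = 28744 - \frac{467}{4} = \frac{114509}{4}$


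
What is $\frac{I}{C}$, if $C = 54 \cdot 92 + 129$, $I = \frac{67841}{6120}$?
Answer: $\frac{67841}{31193640} \approx 0.0021748$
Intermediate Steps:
$I = \frac{67841}{6120}$ ($I = 67841 \cdot \frac{1}{6120} = \frac{67841}{6120} \approx 11.085$)
$C = 5097$ ($C = 4968 + 129 = 5097$)
$\frac{I}{C} = \frac{67841}{6120 \cdot 5097} = \frac{67841}{6120} \cdot \frac{1}{5097} = \frac{67841}{31193640}$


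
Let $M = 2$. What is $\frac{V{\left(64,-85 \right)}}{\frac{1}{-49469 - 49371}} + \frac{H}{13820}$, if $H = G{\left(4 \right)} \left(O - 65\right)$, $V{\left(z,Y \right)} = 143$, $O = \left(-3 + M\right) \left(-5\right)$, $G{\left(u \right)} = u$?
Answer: $- \frac{9766676932}{691} \approx -1.4134 \cdot 10^{7}$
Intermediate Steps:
$O = 5$ ($O = \left(-3 + 2\right) \left(-5\right) = \left(-1\right) \left(-5\right) = 5$)
$H = -240$ ($H = 4 \left(5 - 65\right) = 4 \left(-60\right) = -240$)
$\frac{V{\left(64,-85 \right)}}{\frac{1}{-49469 - 49371}} + \frac{H}{13820} = \frac{143}{\frac{1}{-49469 - 49371}} - \frac{240}{13820} = \frac{143}{\frac{1}{-98840}} - \frac{12}{691} = \frac{143}{- \frac{1}{98840}} - \frac{12}{691} = 143 \left(-98840\right) - \frac{12}{691} = -14134120 - \frac{12}{691} = - \frac{9766676932}{691}$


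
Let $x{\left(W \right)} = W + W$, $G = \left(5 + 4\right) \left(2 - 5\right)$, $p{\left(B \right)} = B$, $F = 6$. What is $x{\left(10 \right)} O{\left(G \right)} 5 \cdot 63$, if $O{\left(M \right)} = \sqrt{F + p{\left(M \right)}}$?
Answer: $6300 i \sqrt{21} \approx 28870.0 i$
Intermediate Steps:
$G = -27$ ($G = 9 \left(-3\right) = -27$)
$O{\left(M \right)} = \sqrt{6 + M}$
$x{\left(W \right)} = 2 W$
$x{\left(10 \right)} O{\left(G \right)} 5 \cdot 63 = 2 \cdot 10 \sqrt{6 - 27} \cdot 5 \cdot 63 = 20 \sqrt{-21} \cdot 5 \cdot 63 = 20 i \sqrt{21} \cdot 5 \cdot 63 = 20 \cdot 5 i \sqrt{21} \cdot 63 = 100 i \sqrt{21} \cdot 63 = 6300 i \sqrt{21}$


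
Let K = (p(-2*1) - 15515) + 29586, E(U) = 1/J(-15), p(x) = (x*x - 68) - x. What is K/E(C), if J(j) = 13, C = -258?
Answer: 182117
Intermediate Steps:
p(x) = -68 + x**2 - x (p(x) = (x**2 - 68) - x = (-68 + x**2) - x = -68 + x**2 - x)
E(U) = 1/13
K = 14009 (K = ((-68 + (-2*1)**2 - (-2)) - 15515) + 29586 = ((-68 + (-2)**2 - 1*(-2)) - 15515) + 29586 = ((-68 + 4 + 2) - 15515) + 29586 = (-62 - 15515) + 29586 = -15577 + 29586 = 14009)
K/E(C) = 14009/(1/13) = 14009*13 = 182117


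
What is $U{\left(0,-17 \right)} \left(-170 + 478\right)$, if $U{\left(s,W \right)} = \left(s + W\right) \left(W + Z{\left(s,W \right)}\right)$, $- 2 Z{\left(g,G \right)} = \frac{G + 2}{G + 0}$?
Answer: $91322$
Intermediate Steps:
$Z{\left(g,G \right)} = - \frac{2 + G}{2 G}$ ($Z{\left(g,G \right)} = - \frac{\left(G + 2\right) \frac{1}{G + 0}}{2} = - \frac{\left(2 + G\right) \frac{1}{G}}{2} = - \frac{\frac{1}{G} \left(2 + G\right)}{2} = - \frac{2 + G}{2 G}$)
$U{\left(s,W \right)} = \left(W + s\right) \left(W + \frac{-2 - W}{2 W}\right)$ ($U{\left(s,W \right)} = \left(s + W\right) \left(W + \frac{-2 - W}{2 W}\right) = \left(W + s\right) \left(W + \frac{-2 - W}{2 W}\right)$)
$U{\left(0,-17 \right)} \left(-170 + 478\right) = \left(-1 + \left(-17\right)^{2} - - \frac{17}{2} - 0 - 0 - \frac{0}{-17}\right) \left(-170 + 478\right) = \left(-1 + 289 + \frac{17}{2} + 0 + 0 - 0 \left(- \frac{1}{17}\right)\right) 308 = \left(-1 + 289 + \frac{17}{2} + 0 + 0 + 0\right) 308 = \frac{593}{2} \cdot 308 = 91322$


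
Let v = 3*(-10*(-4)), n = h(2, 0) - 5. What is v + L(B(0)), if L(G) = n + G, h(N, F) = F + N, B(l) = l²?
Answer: 117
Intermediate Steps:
n = -3 (n = (0 + 2) - 5 = 2 - 5 = -3)
L(G) = -3 + G
v = 120 (v = 3*40 = 120)
v + L(B(0)) = 120 + (-3 + 0²) = 120 + (-3 + 0) = 120 - 3 = 117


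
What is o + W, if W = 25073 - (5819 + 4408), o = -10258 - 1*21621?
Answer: -17033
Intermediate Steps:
o = -31879 (o = -10258 - 21621 = -31879)
W = 14846 (W = 25073 - 1*10227 = 25073 - 10227 = 14846)
o + W = -31879 + 14846 = -17033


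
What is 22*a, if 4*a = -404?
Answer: -2222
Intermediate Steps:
a = -101 (a = (¼)*(-404) = -101)
22*a = 22*(-101) = -2222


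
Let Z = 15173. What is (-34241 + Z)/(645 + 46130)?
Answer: -19068/46775 ≈ -0.40765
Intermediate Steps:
(-34241 + Z)/(645 + 46130) = (-34241 + 15173)/(645 + 46130) = -19068/46775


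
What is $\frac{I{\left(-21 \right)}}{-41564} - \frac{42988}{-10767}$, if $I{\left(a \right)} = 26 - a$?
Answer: $\frac{1786247183}{447519588} \approx 3.9914$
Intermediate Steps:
$\frac{I{\left(-21 \right)}}{-41564} - \frac{42988}{-10767} = \frac{26 - -21}{-41564} - \frac{42988}{-10767} = \left(26 + 21\right) \left(- \frac{1}{41564}\right) - - \frac{42988}{10767} = 47 \left(- \frac{1}{41564}\right) + \frac{42988}{10767} = - \frac{47}{41564} + \frac{42988}{10767} = \frac{1786247183}{447519588}$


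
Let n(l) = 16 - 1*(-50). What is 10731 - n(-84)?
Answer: 10665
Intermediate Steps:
n(l) = 66 (n(l) = 16 + 50 = 66)
10731 - n(-84) = 10731 - 1*66 = 10731 - 66 = 10665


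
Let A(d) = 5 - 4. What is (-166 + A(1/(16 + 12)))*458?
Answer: -75570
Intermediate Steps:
A(d) = 1
(-166 + A(1/(16 + 12)))*458 = (-166 + 1)*458 = -165*458 = -75570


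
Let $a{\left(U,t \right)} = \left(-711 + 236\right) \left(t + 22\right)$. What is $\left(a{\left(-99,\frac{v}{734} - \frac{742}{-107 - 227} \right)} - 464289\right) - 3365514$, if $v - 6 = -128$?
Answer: $- \frac{235425101867}{61289} \approx -3.8412 \cdot 10^{6}$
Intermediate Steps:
$v = -122$ ($v = 6 - 128 = -122$)
$a{\left(U,t \right)} = -10450 - 475 t$ ($a{\left(U,t \right)} = - 475 \left(22 + t\right) = -10450 - 475 t$)
$\left(a{\left(-99,\frac{v}{734} - \frac{742}{-107 - 227} \right)} - 464289\right) - 3365514 = \left(\left(-10450 - 475 \left(- \frac{122}{734} - \frac{742}{-107 - 227}\right)\right) - 464289\right) - 3365514 = \left(\left(-10450 - 475 \left(\left(-122\right) \frac{1}{734} - \frac{742}{-334}\right)\right) - 464289\right) - 3365514 = \left(\left(-10450 - 475 \left(- \frac{61}{367} - - \frac{371}{167}\right)\right) - 464289\right) - 3365514 = \left(\left(-10450 - 475 \left(- \frac{61}{367} + \frac{371}{167}\right)\right) - 464289\right) - 3365514 = \left(\left(-10450 - \frac{59835750}{61289}\right) - 464289\right) - 3365514 = \left(- \frac{700305800}{61289} - 464289\right) - 3365514 = - \frac{29156114321}{61289} - 3365514 = - \frac{235425101867}{61289}$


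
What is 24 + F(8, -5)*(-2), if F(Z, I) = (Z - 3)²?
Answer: -26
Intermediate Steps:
F(Z, I) = (-3 + Z)²
24 + F(8, -5)*(-2) = 24 + (-3 + 8)²*(-2) = 24 + 5²*(-2) = 24 + 25*(-2) = 24 - 50 = -26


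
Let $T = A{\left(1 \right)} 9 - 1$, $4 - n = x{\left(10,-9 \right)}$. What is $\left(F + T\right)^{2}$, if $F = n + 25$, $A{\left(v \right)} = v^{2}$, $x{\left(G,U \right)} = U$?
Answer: $2116$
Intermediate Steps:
$n = 13$ ($n = 4 - -9 = 4 + 9 = 13$)
$T = 8$ ($T = 1^{2} \cdot 9 - 1 = 1 \cdot 9 - 1 = 9 - 1 = 8$)
$F = 38$ ($F = 13 + 25 = 38$)
$\left(F + T\right)^{2} = \left(38 + 8\right)^{2} = 46^{2} = 2116$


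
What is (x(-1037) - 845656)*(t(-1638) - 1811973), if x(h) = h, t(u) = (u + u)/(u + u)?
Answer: 1534184008596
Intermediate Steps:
t(u) = 1 (t(u) = (2*u)/((2*u)) = (2*u)*(1/(2*u)) = 1)
(x(-1037) - 845656)*(t(-1638) - 1811973) = (-1037 - 845656)*(1 - 1811973) = -846693*(-1811972) = 1534184008596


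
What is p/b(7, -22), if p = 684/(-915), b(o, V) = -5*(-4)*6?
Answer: -19/3050 ≈ -0.0062295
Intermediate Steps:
b(o, V) = 120 (b(o, V) = 20*6 = 120)
p = -228/305 (p = 684*(-1/915) = -228/305 ≈ -0.74754)
p/b(7, -22) = -228/305/120 = -228/305*1/120 = -19/3050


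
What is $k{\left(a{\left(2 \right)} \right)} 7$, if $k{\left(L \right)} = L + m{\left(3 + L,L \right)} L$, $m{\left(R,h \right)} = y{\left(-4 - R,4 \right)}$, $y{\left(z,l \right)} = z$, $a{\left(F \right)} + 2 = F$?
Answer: $0$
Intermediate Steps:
$a{\left(F \right)} = -2 + F$
$m{\left(R,h \right)} = -4 - R$
$k{\left(L \right)} = L + L \left(-7 - L\right)$ ($k{\left(L \right)} = L + \left(-4 - \left(3 + L\right)\right) L = L + \left(-7 - L\right) L = L + L \left(-7 - L\right)$)
$k{\left(a{\left(2 \right)} \right)} 7 = - \left(-2 + 2\right) \left(6 + \left(-2 + 2\right)\right) 7 = \left(-1\right) 0 \left(6 + 0\right) 7 = \left(-1\right) 0 \cdot 6 \cdot 7 = 0 \cdot 7 = 0$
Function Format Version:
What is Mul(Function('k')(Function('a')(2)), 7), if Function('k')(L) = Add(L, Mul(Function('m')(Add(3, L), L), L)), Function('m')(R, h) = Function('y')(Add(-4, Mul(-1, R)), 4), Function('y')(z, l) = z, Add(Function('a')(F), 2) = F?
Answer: 0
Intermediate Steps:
Function('a')(F) = Add(-2, F)
Function('m')(R, h) = Add(-4, Mul(-1, R))
Function('k')(L) = Add(L, Mul(L, Add(-7, Mul(-1, L)))) (Function('k')(L) = Add(L, Mul(Add(-4, Mul(-1, Add(3, L))), L)) = Add(L, Mul(Add(-4, Add(-3, Mul(-1, L))), L)) = Add(L, Mul(Add(-7, Mul(-1, L)), L)) = Add(L, Mul(L, Add(-7, Mul(-1, L)))))
Mul(Function('k')(Function('a')(2)), 7) = Mul(Mul(-1, Add(-2, 2), Add(6, Add(-2, 2))), 7) = Mul(Mul(-1, 0, Add(6, 0)), 7) = Mul(Mul(-1, 0, 6), 7) = Mul(0, 7) = 0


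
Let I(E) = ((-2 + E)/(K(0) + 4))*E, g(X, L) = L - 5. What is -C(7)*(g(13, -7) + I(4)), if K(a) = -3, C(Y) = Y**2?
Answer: 196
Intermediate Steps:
g(X, L) = -5 + L
I(E) = E*(-2 + E) (I(E) = ((-2 + E)/(-3 + 4))*E = ((-2 + E)/1)*E = ((-2 + E)*1)*E = (-2 + E)*E = E*(-2 + E))
-C(7)*(g(13, -7) + I(4)) = -7**2*((-5 - 7) + 4*(-2 + 4)) = -49*(-12 + 4*2) = -49*(-12 + 8) = -49*(-4) = -1*(-196) = 196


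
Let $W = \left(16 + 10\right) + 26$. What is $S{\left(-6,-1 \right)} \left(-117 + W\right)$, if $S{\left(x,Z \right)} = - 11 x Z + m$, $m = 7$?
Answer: $3835$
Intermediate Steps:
$S{\left(x,Z \right)} = 7 - 11 Z x$ ($S{\left(x,Z \right)} = - 11 x Z + 7 = - 11 Z x + 7 = 7 - 11 Z x$)
$W = 52$ ($W = 26 + 26 = 52$)
$S{\left(-6,-1 \right)} \left(-117 + W\right) = \left(7 - \left(-11\right) \left(-6\right)\right) \left(-117 + 52\right) = \left(7 - 66\right) \left(-65\right) = \left(-59\right) \left(-65\right) = 3835$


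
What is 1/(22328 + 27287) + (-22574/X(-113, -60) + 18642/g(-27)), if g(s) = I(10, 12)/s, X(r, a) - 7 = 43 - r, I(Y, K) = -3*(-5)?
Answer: -272492367169/8087245 ≈ -33694.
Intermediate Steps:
I(Y, K) = 15
X(r, a) = 50 - r (X(r, a) = 7 + (43 - r) = 50 - r)
g(s) = 15/s
1/(22328 + 27287) + (-22574/X(-113, -60) + 18642/g(-27)) = 1/(22328 + 27287) + (-22574/(50 - 1*(-113)) + 18642/((15/(-27)))) = 1/49615 + (-22574/(50 + 113) + 18642/((15*(-1/27)))) = 1/49615 + (-22574/163 + 18642/(-5/9)) = 1/49615 + (-22574*1/163 + 18642*(-9/5)) = 1/49615 + (-22574/163 - 167778/5) = 1/49615 - 27460684/815 = -272492367169/8087245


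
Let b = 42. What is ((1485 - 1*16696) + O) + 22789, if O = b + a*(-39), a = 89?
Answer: 4149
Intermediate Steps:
O = -3429 (O = 42 + 89*(-39) = 42 - 3471 = -3429)
((1485 - 1*16696) + O) + 22789 = ((1485 - 1*16696) - 3429) + 22789 = ((1485 - 16696) - 3429) + 22789 = (-15211 - 3429) + 22789 = -18640 + 22789 = 4149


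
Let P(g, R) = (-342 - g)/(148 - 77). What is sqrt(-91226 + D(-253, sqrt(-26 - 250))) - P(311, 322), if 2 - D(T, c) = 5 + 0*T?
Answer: 653/71 + I*sqrt(91229) ≈ 9.1972 + 302.04*I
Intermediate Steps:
D(T, c) = -3 (D(T, c) = 2 - (5 + 0*T) = 2 - (5 + 0) = 2 - 1*5 = 2 - 5 = -3)
P(g, R) = -342/71 - g/71 (P(g, R) = (-342 - g)/71 = (-342 - g)*(1/71) = -342/71 - g/71)
sqrt(-91226 + D(-253, sqrt(-26 - 250))) - P(311, 322) = sqrt(-91226 - 3) - (-342/71 - 1/71*311) = sqrt(-91229) - (-342/71 - 311/71) = I*sqrt(91229) - 1*(-653/71) = I*sqrt(91229) + 653/71 = 653/71 + I*sqrt(91229)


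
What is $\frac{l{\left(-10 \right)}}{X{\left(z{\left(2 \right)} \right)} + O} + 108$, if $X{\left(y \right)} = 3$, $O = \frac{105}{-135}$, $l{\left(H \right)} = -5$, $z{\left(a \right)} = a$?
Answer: $\frac{423}{4} \approx 105.75$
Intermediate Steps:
$O = - \frac{7}{9}$ ($O = 105 \left(- \frac{1}{135}\right) = - \frac{7}{9} \approx -0.77778$)
$\frac{l{\left(-10 \right)}}{X{\left(z{\left(2 \right)} \right)} + O} + 108 = \frac{1}{3 - \frac{7}{9}} \left(-5\right) + 108 = \frac{1}{\frac{20}{9}} \left(-5\right) + 108 = \frac{9}{20} \left(-5\right) + 108 = - \frac{9}{4} + 108 = \frac{423}{4}$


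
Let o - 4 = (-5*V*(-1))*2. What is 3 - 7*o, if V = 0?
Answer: -25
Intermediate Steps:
o = 4 (o = 4 + (-5*0*(-1))*2 = 4 + (0*(-1))*2 = 4 + 0*2 = 4 + 0 = 4)
3 - 7*o = 3 - 7*4 = 3 - 28 = -25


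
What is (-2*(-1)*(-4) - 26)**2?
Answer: 1156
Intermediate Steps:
(-2*(-1)*(-4) - 26)**2 = (2*(-4) - 26)**2 = (-8 - 26)**2 = (-34)**2 = 1156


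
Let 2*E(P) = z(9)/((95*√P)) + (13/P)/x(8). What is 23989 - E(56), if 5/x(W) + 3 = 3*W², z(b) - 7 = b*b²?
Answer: 1918769/80 - 92*√14/665 ≈ 23984.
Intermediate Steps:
z(b) = 7 + b³ (z(b) = 7 + b*b² = 7 + b³)
x(W) = 5/(-3 + 3*W²)
E(P) = 368/(95*√P) + 2457/(10*P) (E(P) = ((7 + 9³)/((95*√P)) + (13/P)/((5/(3*(-1 + 8²)))))/2 = ((7 + 729)*(1/(95*√P)) + (13/P)/((5/(3*(-1 + 64)))))/2 = (736*(1/(95*√P)) + (13/P)/(((5/3)/63)))/2 = (736/(95*√P) + (13/P)/(((5/3)*(1/63))))/2 = (736/(95*√P) + (13/P)/(5/189))/2 = (736/(95*√P) + (13/P)*(189/5))/2 = (736/(95*√P) + 2457/(5*P))/2 = 368/(95*√P) + 2457/(10*P))
23989 - E(56) = 23989 - (368/(95*√56) + (2457/10)/56) = 23989 - (368*(√14/28)/95 + (2457/10)*(1/56)) = 23989 - (92*√14/665 + 351/80) = 23989 - (351/80 + 92*√14/665) = 23989 + (-351/80 - 92*√14/665) = 1918769/80 - 92*√14/665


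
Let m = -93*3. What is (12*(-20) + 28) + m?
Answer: -491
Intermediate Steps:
m = -279
(12*(-20) + 28) + m = (12*(-20) + 28) - 279 = (-240 + 28) - 279 = -212 - 279 = -491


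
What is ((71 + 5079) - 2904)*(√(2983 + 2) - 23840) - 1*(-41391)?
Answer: -53503249 + 2246*√2985 ≈ -5.3381e+7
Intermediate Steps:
((71 + 5079) - 2904)*(√(2983 + 2) - 23840) - 1*(-41391) = (5150 - 2904)*(√2985 - 23840) + 41391 = 2246*(-23840 + √2985) + 41391 = (-53544640 + 2246*√2985) + 41391 = -53503249 + 2246*√2985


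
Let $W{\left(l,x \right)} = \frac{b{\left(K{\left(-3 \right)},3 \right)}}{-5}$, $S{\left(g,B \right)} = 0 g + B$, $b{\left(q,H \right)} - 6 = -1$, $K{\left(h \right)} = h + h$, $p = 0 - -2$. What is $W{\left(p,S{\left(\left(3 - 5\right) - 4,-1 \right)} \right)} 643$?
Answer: $-643$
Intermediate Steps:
$p = 2$ ($p = 0 + 2 = 2$)
$K{\left(h \right)} = 2 h$
$b{\left(q,H \right)} = 5$ ($b{\left(q,H \right)} = 6 - 1 = 5$)
$S{\left(g,B \right)} = B$ ($S{\left(g,B \right)} = 0 + B = B$)
$W{\left(l,x \right)} = -1$ ($W{\left(l,x \right)} = \frac{5}{-5} = 5 \left(- \frac{1}{5}\right) = -1$)
$W{\left(p,S{\left(\left(3 - 5\right) - 4,-1 \right)} \right)} 643 = \left(-1\right) 643 = -643$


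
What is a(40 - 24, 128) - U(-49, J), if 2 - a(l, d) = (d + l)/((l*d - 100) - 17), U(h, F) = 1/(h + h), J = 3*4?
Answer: 366295/189238 ≈ 1.9356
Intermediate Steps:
J = 12
U(h, F) = 1/(2*h)
a(l, d) = 2 - (d + l)/(-117 + d*l) (a(l, d) = 2 - (d + l)/((l*d - 100) - 17) = 2 - (d + l)/((d*l - 100) - 17) = 2 - (d + l)/((-100 + d*l) - 17) = 2 - (d + l)/(-117 + d*l))
a(40 - 24, 128) - U(-49, J) = (-234 - 1*128 - (40 - 24) + 2*128*(40 - 24))/(-117 + 128*(40 - 24)) - 1/(2*(-49)) = (-234 - 128 - 1*16 + 2*128*16)/(-117 + 128*16) - (-1)/(2*49) = (-234 - 128 - 16 + 4096)/(-117 + 2048) - 1*(-1/98) = 3718/1931 + 1/98 = 366295/189238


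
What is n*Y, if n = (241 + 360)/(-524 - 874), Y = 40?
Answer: -12020/699 ≈ -17.196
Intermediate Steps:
n = -601/1398 (n = 601/(-1398) = 601*(-1/1398) = -601/1398 ≈ -0.42990)
n*Y = -601/1398*40 = -12020/699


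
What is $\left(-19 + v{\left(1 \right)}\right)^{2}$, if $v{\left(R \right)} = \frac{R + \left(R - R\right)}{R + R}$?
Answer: $\frac{1369}{4} \approx 342.25$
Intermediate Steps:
$v{\left(R \right)} = \frac{1}{2}$ ($v{\left(R \right)} = \frac{R + 0}{2 R} = R \frac{1}{2 R} = \frac{1}{2}$)
$\left(-19 + v{\left(1 \right)}\right)^{2} = \left(-19 + \frac{1}{2}\right)^{2} = \left(- \frac{37}{2}\right)^{2} = \frac{1369}{4}$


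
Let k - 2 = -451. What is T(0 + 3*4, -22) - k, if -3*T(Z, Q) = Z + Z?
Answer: 441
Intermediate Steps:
k = -449 (k = 2 - 451 = -449)
T(Z, Q) = -2*Z/3 (T(Z, Q) = -(Z + Z)/3 = -2*Z/3)
T(0 + 3*4, -22) - k = -2*(0 + 3*4)/3 - 1*(-449) = -2*(0 + 12)/3 + 449 = -2/3*12 + 449 = -8 + 449 = 441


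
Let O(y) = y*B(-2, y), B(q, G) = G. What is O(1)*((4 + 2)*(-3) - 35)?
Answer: -53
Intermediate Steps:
O(y) = y**2 (O(y) = y*y = y**2)
O(1)*((4 + 2)*(-3) - 35) = 1**2*((4 + 2)*(-3) - 35) = 1*(6*(-3) - 35) = 1*(-18 - 35) = 1*(-53) = -53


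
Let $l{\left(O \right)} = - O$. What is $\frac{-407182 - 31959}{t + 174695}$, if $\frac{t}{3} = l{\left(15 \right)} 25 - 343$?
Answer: $- \frac{439141}{172541} \approx -2.5451$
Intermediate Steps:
$t = -2154$ ($t = 3 \left(\left(-1\right) 15 \cdot 25 - 343\right) = 3 \left(\left(-15\right) 25 - 343\right) = 3 \left(-375 - 343\right) = 3 \left(-718\right) = -2154$)
$\frac{-407182 - 31959}{t + 174695} = \frac{-407182 - 31959}{-2154 + 174695} = - \frac{439141}{172541}$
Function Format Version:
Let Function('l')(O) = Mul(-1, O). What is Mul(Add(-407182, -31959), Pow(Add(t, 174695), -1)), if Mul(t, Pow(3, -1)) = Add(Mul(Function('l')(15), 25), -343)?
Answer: Rational(-439141, 172541) ≈ -2.5451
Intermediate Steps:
t = -2154 (t = Mul(3, Add(Mul(Mul(-1, 15), 25), -343)) = Mul(3, Add(Mul(-15, 25), -343)) = Mul(3, Add(-375, -343)) = Mul(3, -718) = -2154)
Mul(Add(-407182, -31959), Pow(Add(t, 174695), -1)) = Mul(Add(-407182, -31959), Pow(Add(-2154, 174695), -1)) = Mul(-439141, Pow(172541, -1)) = Mul(-439141, Rational(1, 172541)) = Rational(-439141, 172541)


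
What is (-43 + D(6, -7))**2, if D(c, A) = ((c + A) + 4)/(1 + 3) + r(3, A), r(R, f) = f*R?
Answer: 64009/16 ≈ 4000.6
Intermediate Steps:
r(R, f) = R*f
D(c, A) = 1 + c/4 + 13*A/4 (D(c, A) = ((c + A) + 4)/(1 + 3) + 3*A = ((A + c) + 4)/4 + 3*A = (4 + A + c)*(1/4) + 3*A = (1 + A/4 + c/4) + 3*A = 1 + c/4 + 13*A/4)
(-43 + D(6, -7))**2 = (-43 + (1 + (1/4)*6 + (13/4)*(-7)))**2 = (-43 + (1 + 3/2 - 91/4))**2 = (-43 - 81/4)**2 = (-253/4)**2 = 64009/16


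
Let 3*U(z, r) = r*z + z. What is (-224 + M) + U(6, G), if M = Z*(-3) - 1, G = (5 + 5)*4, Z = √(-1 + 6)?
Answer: -143 - 3*√5 ≈ -149.71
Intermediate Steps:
Z = √5 ≈ 2.2361
G = 40 (G = 10*4 = 40)
U(z, r) = z/3 + r*z/3 (U(z, r) = (r*z + z)/3 = (z + r*z)/3 = z/3 + r*z/3)
M = -1 - 3*√5 (M = √5*(-3) - 1 = -3*√5 - 1 = -1 - 3*√5 ≈ -7.7082)
(-224 + M) + U(6, G) = (-224 + (-1 - 3*√5)) + (⅓)*6*(1 + 40) = (-225 - 3*√5) + (⅓)*6*41 = (-225 - 3*√5) + 82 = -143 - 3*√5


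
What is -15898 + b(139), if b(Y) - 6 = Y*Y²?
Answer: 2669727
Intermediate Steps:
b(Y) = 6 + Y³ (b(Y) = 6 + Y*Y² = 6 + Y³)
-15898 + b(139) = -15898 + (6 + 139³) = -15898 + (6 + 2685619) = -15898 + 2685625 = 2669727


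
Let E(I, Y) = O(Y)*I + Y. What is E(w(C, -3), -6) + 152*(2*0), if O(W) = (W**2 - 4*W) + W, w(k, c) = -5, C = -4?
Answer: -276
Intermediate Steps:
O(W) = W**2 - 3*W
E(I, Y) = Y + I*Y*(-3 + Y) (E(I, Y) = (Y*(-3 + Y))*I + Y = I*Y*(-3 + Y) + Y = Y + I*Y*(-3 + Y))
E(w(C, -3), -6) + 152*(2*0) = -6*(1 - 5*(-3 - 6)) + 152*(2*0) = -6*(1 - 5*(-9)) + 152*0 = -6*(1 + 45) + 0 = -6*46 + 0 = -276 + 0 = -276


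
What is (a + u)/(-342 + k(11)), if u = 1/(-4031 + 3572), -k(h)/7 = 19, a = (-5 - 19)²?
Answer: -264383/218025 ≈ -1.2126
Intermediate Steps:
a = 576 (a = (-24)² = 576)
k(h) = -133 (k(h) = -7*19 = -133)
u = -1/459 (u = 1/(-459) = -1/459 ≈ -0.0021787)
(a + u)/(-342 + k(11)) = (576 - 1/459)/(-342 - 133) = (264383/459)/(-475) = (264383/459)*(-1/475) = -264383/218025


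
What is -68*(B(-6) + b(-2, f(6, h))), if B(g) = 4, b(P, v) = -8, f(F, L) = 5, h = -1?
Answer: 272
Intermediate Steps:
-68*(B(-6) + b(-2, f(6, h))) = -68*(4 - 8) = -68*(-4) = 272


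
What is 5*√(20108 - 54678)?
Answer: 5*I*√34570 ≈ 929.65*I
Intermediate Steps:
5*√(20108 - 54678) = 5*√(-34570) = 5*(I*√34570) = 5*I*√34570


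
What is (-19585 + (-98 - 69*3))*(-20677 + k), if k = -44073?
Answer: 1287877500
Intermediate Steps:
(-19585 + (-98 - 69*3))*(-20677 + k) = (-19585 + (-98 - 69*3))*(-20677 - 44073) = (-19585 + (-98 - 207))*(-64750) = (-19585 - 305)*(-64750) = -19890*(-64750) = 1287877500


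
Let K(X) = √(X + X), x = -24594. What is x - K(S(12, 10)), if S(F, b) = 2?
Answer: -24596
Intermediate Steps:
K(X) = √2*√X (K(X) = √(2*X) = √2*√X)
x - K(S(12, 10)) = -24594 - √2*√2 = -24594 - 1*2 = -24594 - 2 = -24596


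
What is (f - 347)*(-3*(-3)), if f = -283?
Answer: -5670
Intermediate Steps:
(f - 347)*(-3*(-3)) = (-283 - 347)*(-3*(-3)) = -630*9 = -5670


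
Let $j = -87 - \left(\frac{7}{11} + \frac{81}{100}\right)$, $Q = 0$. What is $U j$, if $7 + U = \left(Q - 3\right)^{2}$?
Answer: $- \frac{97291}{550} \approx -176.89$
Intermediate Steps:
$U = 2$ ($U = -7 + \left(0 - 3\right)^{2} = -7 + \left(-3\right)^{2} = -7 + 9 = 2$)
$j = - \frac{97291}{1100}$ ($j = -87 - \left(\frac{7}{11} + \frac{81}{100}\right) = -87 - \frac{1591}{1100} = - \frac{97291}{1100} \approx -88.446$)
$U j = 2 \left(- \frac{97291}{1100}\right) = - \frac{97291}{550}$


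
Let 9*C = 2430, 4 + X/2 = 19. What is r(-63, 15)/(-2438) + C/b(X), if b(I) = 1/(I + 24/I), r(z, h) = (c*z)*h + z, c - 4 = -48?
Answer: 20232891/2438 ≈ 8299.0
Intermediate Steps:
X = 30 (X = -8 + 2*19 = -8 + 38 = 30)
C = 270 (C = (1/9)*2430 = 270)
c = -44 (c = 4 - 48 = -44)
r(z, h) = z - 44*h*z (r(z, h) = (-44*z)*h + z = -44*h*z + z = z - 44*h*z)
r(-63, 15)/(-2438) + C/b(X) = -63*(1 - 44*15)/(-2438) + 270/((30/(24 + 30**2))) = -63*(1 - 660)*(-1/2438) + 270/((30/(24 + 900))) = -63*(-659)*(-1/2438) + 270/((30/924)) = 41517*(-1/2438) + 270/((30*(1/924))) = -41517/2438 + 270/(5/154) = -41517/2438 + 270*(154/5) = -41517/2438 + 8316 = 20232891/2438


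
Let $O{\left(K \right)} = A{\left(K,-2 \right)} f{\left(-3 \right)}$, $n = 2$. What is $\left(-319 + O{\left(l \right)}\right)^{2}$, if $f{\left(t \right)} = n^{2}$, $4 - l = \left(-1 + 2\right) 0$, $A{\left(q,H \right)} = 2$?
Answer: $96721$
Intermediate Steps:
$l = 4$ ($l = 4 - \left(-1 + 2\right) 0 = 4 - 1 \cdot 0 = 4 - 0 = 4 + 0 = 4$)
$f{\left(t \right)} = 4$ ($f{\left(t \right)} = 2^{2} = 4$)
$O{\left(K \right)} = 8$ ($O{\left(K \right)} = 2 \cdot 4 = 8$)
$\left(-319 + O{\left(l \right)}\right)^{2} = \left(-319 + 8\right)^{2} = \left(-311\right)^{2} = 96721$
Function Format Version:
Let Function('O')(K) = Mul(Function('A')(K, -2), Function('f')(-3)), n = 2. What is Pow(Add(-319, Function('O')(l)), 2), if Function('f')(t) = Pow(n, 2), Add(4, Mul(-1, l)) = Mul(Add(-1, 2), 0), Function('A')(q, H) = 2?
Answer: 96721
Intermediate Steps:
l = 4 (l = Add(4, Mul(-1, Mul(Add(-1, 2), 0))) = Add(4, Mul(-1, Mul(1, 0))) = Add(4, Mul(-1, 0)) = Add(4, 0) = 4)
Function('f')(t) = 4 (Function('f')(t) = Pow(2, 2) = 4)
Function('O')(K) = 8 (Function('O')(K) = Mul(2, 4) = 8)
Pow(Add(-319, Function('O')(l)), 2) = Pow(Add(-319, 8), 2) = Pow(-311, 2) = 96721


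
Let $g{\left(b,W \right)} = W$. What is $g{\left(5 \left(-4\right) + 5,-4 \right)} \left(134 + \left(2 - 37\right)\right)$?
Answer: $-396$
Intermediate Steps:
$g{\left(5 \left(-4\right) + 5,-4 \right)} \left(134 + \left(2 - 37\right)\right) = - 4 \left(134 + \left(2 - 37\right)\right) = - 4 \left(134 - 35\right) = \left(-4\right) 99 = -396$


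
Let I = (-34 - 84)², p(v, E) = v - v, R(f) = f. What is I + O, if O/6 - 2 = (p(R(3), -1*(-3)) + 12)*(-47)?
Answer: 10552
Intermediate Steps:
p(v, E) = 0
I = 13924 (I = (-118)² = 13924)
O = -3372 (O = 12 + 6*((0 + 12)*(-47)) = 12 + 6*(12*(-47)) = 12 + 6*(-564) = 12 - 3384 = -3372)
I + O = 13924 - 3372 = 10552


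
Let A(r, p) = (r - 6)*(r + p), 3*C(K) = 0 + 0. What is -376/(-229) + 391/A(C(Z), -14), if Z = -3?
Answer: 121123/19236 ≈ 6.2967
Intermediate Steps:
C(K) = 0 (C(K) = (0 + 0)/3 = (1/3)*0 = 0)
A(r, p) = (-6 + r)*(p + r)
-376/(-229) + 391/A(C(Z), -14) = -376/(-229) + 391/(0**2 - 6*(-14) - 6*0 - 14*0) = -376*(-1/229) + 391/(0 + 84 + 0 + 0) = 376/229 + 391/84 = 121123/19236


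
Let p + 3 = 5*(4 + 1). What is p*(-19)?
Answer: -418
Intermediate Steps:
p = 22 (p = -3 + 5*(4 + 1) = -3 + 5*5 = -3 + 25 = 22)
p*(-19) = 22*(-19) = -418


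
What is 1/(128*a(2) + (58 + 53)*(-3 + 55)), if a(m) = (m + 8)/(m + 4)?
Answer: 3/17956 ≈ 0.00016708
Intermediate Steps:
a(m) = (8 + m)/(4 + m)
1/(128*a(2) + (58 + 53)*(-3 + 55)) = 1/(128*((8 + 2)/(4 + 2)) + (58 + 53)*(-3 + 55)) = 1/(128*(10/6) + 111*52) = 1/(128*((1/6)*10) + 5772) = 1/(128*(5/3) + 5772) = 1/(640/3 + 5772) = 1/(17956/3) = 3/17956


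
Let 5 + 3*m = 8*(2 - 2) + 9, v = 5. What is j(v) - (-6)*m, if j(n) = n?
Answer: 13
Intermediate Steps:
m = 4/3 (m = -5/3 + (8*(2 - 2) + 9)/3 = -5/3 + (8*0 + 9)/3 = -5/3 + (0 + 9)/3 = -5/3 + (⅓)*9 = -5/3 + 3 = 4/3 ≈ 1.3333)
j(v) - (-6)*m = 5 - (-6)*4/3 = 5 - 1*(-8) = 5 + 8 = 13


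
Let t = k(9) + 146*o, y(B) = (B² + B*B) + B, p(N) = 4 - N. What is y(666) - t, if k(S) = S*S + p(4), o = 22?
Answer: 884485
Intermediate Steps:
y(B) = B + 2*B² (y(B) = (B² + B²) + B = 2*B² + B = B + 2*B²)
k(S) = S² (k(S) = S*S + (4 - 1*4) = S² + (4 - 4) = S² + 0 = S²)
t = 3293 (t = 9² + 146*22 = 81 + 3212 = 3293)
y(666) - t = 666*(1 + 2*666) - 1*3293 = 666*(1 + 1332) - 3293 = 666*1333 - 3293 = 887778 - 3293 = 884485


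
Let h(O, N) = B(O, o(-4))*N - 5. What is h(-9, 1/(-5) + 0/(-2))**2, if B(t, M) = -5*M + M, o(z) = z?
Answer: 1681/25 ≈ 67.240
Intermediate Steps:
B(t, M) = -4*M
h(O, N) = -5 + 16*N (h(O, N) = (-4*(-4))*N - 5 = 16*N - 5 = -5 + 16*N)
h(-9, 1/(-5) + 0/(-2))**2 = (-5 + 16*(1/(-5) + 0/(-2)))**2 = (-5 + 16*(1*(-1/5) + 0*(-1/2)))**2 = (-5 + 16*(-1/5 + 0))**2 = (-5 + 16*(-1/5))**2 = (-5 - 16/5)**2 = (-41/5)**2 = 1681/25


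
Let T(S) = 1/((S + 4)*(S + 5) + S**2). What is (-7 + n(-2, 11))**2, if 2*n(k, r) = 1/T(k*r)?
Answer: 150544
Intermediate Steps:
T(S) = 1/(S**2 + (4 + S)*(5 + S)) (T(S) = 1/((4 + S)*(5 + S) + S**2) = 1/(S**2 + (4 + S)*(5 + S)))
n(k, r) = 10 + k**2*r**2 + 9*k*r/2 (n(k, r) = 1/(2*(1/(20 + 2*(k*r)**2 + 9*(k*r)))) = 1/(2*(1/(20 + 2*(k**2*r**2) + 9*k*r))) = 1/(2*(1/(20 + 2*k**2*r**2 + 9*k*r))) = (20 + 2*k**2*r**2 + 9*k*r)/2 = 10 + k**2*r**2 + 9*k*r/2)
(-7 + n(-2, 11))**2 = (-7 + (10 + (-2)**2*11**2 + (9/2)*(-2)*11))**2 = (-7 + (10 + 4*121 - 99))**2 = (-7 + (10 + 484 - 99))**2 = (-7 + 395)**2 = 388**2 = 150544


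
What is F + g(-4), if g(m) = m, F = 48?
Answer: 44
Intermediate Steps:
F + g(-4) = 48 - 4 = 44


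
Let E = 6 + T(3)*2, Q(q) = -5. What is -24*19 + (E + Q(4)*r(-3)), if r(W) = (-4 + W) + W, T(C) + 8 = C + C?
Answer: -404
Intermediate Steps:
T(C) = -8 + 2*C (T(C) = -8 + (C + C) = -8 + 2*C)
r(W) = -4 + 2*W
E = 2 (E = 6 + (-8 + 2*3)*2 = 6 + (-8 + 6)*2 = 6 - 2*2 = 6 - 4 = 2)
-24*19 + (E + Q(4)*r(-3)) = -24*19 + (2 - 5*(-4 + 2*(-3))) = -456 + (2 - 5*(-4 - 6)) = -456 + (2 - 5*(-10)) = -456 + (2 + 50) = -456 + 52 = -404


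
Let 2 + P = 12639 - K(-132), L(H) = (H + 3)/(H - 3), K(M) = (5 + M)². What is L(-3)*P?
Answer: 0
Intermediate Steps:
L(H) = (3 + H)/(-3 + H)
P = -3492 (P = -2 + (12639 - (5 - 132)²) = -2 + (12639 - 1*(-127)²) = -2 + (12639 - 1*16129) = -2 + (12639 - 16129) = -2 - 3490 = -3492)
L(-3)*P = ((3 - 3)/(-3 - 3))*(-3492) = (0/(-6))*(-3492) = -⅙*0*(-3492) = 0*(-3492) = 0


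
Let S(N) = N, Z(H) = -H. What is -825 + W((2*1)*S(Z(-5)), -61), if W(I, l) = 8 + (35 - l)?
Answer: -721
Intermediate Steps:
W(I, l) = 43 - l
-825 + W((2*1)*S(Z(-5)), -61) = -825 + (43 - 1*(-61)) = -825 + (43 + 61) = -825 + 104 = -721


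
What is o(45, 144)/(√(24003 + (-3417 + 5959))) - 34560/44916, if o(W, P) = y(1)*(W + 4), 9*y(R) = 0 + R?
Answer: -2880/3743 + 49*√26545/238905 ≈ -0.73602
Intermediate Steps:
y(R) = R/9 (y(R) = (0 + R)/9 = R/9)
o(W, P) = 4/9 + W/9 (o(W, P) = ((⅑)*1)*(W + 4) = (4 + W)/9 = 4/9 + W/9)
o(45, 144)/(√(24003 + (-3417 + 5959))) - 34560/44916 = (4/9 + (⅑)*45)/(√(24003 + (-3417 + 5959))) - 34560/44916 = (4/9 + 5)/(√(24003 + 2542)) - 34560*1/44916 = 49/(9*(√26545)) - 2880/3743 = 49*(√26545/26545)/9 - 2880/3743 = 49*√26545/238905 - 2880/3743 = -2880/3743 + 49*√26545/238905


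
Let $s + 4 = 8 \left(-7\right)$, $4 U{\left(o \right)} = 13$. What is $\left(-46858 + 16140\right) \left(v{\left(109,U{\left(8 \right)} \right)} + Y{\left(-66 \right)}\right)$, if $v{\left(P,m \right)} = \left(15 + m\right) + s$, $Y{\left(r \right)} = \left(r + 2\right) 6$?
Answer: $\frac{26156377}{2} \approx 1.3078 \cdot 10^{7}$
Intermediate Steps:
$U{\left(o \right)} = \frac{13}{4}$ ($U{\left(o \right)} = \frac{1}{4} \cdot 13 = \frac{13}{4}$)
$s = -60$ ($s = -4 + 8 \left(-7\right) = -4 - 56 = -60$)
$Y{\left(r \right)} = 12 + 6 r$ ($Y{\left(r \right)} = \left(2 + r\right) 6 = 12 + 6 r$)
$v{\left(P,m \right)} = -45 + m$ ($v{\left(P,m \right)} = \left(15 + m\right) - 60 = -45 + m$)
$\left(-46858 + 16140\right) \left(v{\left(109,U{\left(8 \right)} \right)} + Y{\left(-66 \right)}\right) = \left(-46858 + 16140\right) \left(\left(-45 + \frac{13}{4}\right) + \left(12 + 6 \left(-66\right)\right)\right) = - 30718 \left(- \frac{167}{4} + \left(12 - 396\right)\right) = - 30718 \left(- \frac{167}{4} - 384\right) = \left(-30718\right) \left(- \frac{1703}{4}\right) = \frac{26156377}{2}$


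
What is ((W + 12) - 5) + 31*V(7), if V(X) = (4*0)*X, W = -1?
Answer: 6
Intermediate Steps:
V(X) = 0 (V(X) = 0*X = 0)
((W + 12) - 5) + 31*V(7) = ((-1 + 12) - 5) + 31*0 = (11 - 5) + 0 = 6 + 0 = 6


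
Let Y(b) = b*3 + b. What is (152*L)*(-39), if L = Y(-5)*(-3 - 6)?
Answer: -1067040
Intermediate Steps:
Y(b) = 4*b (Y(b) = 3*b + b = 4*b)
L = 180 (L = (4*(-5))*(-3 - 6) = -20*(-9) = 180)
(152*L)*(-39) = (152*180)*(-39) = 27360*(-39) = -1067040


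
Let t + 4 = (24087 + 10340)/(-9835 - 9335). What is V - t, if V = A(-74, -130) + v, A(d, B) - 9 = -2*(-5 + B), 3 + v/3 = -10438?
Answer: -595002373/19170 ≈ -31038.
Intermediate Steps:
v = -31323 (v = -9 + 3*(-10438) = -9 - 31314 = -31323)
A(d, B) = 19 - 2*B (A(d, B) = 9 - 2*(-5 + B) = 9 + (10 - 2*B) = 19 - 2*B)
V = -31044 (V = (19 - 2*(-130)) - 31323 = (19 + 260) - 31323 = 279 - 31323 = -31044)
t = -111107/19170 (t = -4 + (24087 + 10340)/(-9835 - 9335) = -4 + 34427/(-19170) = -4 + 34427*(-1/19170) = -4 - 34427/19170 = -111107/19170 ≈ -5.7959)
V - t = -31044 - 1*(-111107/19170) = -31044 + 111107/19170 = -595002373/19170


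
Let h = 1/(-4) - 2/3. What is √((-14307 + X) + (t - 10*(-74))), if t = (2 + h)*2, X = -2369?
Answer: I*√573618/6 ≈ 126.23*I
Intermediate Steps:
h = -11/12 (h = 1*(-¼) - 2*⅓ = -¼ - ⅔ = -11/12 ≈ -0.91667)
t = 13/6 (t = (2 - 11/12)*2 = (13/12)*2 = 13/6 ≈ 2.1667)
√((-14307 + X) + (t - 10*(-74))) = √((-14307 - 2369) + (13/6 - 10*(-74))) = √(-16676 + (13/6 + 740)) = √(-16676 + 4453/6) = √(-95603/6) = I*√573618/6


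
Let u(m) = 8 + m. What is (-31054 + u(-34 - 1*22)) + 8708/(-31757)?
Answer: -987714922/31757 ≈ -31102.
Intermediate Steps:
(-31054 + u(-34 - 1*22)) + 8708/(-31757) = (-31054 + (8 + (-34 - 1*22))) + 8708/(-31757) = (-31054 + (8 + (-34 - 22))) + 8708*(-1/31757) = (-31054 + (8 - 56)) - 8708/31757 = (-31054 - 48) - 8708/31757 = -31102 - 8708/31757 = -987714922/31757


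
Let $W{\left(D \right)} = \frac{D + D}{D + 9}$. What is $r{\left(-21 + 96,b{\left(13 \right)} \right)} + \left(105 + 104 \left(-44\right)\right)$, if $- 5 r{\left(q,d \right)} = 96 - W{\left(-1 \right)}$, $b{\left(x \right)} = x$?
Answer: $- \frac{17961}{4} \approx -4490.3$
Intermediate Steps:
$W{\left(D \right)} = \frac{2 D}{9 + D}$
$r{\left(q,d \right)} = - \frac{77}{4}$ ($r{\left(q,d \right)} = - \frac{96 - 2 \left(-1\right) \frac{1}{9 - 1}}{5} = - \frac{96 - 2 \left(-1\right) \frac{1}{8}}{5} = - \frac{96 - - \frac{1}{4}}{5} = - \frac{96 + \frac{1}{4}}{5} = \left(- \frac{1}{5}\right) \frac{385}{4} = - \frac{77}{4}$)
$r{\left(-21 + 96,b{\left(13 \right)} \right)} + \left(105 + 104 \left(-44\right)\right) = - \frac{77}{4} + \left(105 + 104 \left(-44\right)\right) = - \frac{77}{4} + \left(105 - 4576\right) = - \frac{77}{4} - 4471 = - \frac{17961}{4}$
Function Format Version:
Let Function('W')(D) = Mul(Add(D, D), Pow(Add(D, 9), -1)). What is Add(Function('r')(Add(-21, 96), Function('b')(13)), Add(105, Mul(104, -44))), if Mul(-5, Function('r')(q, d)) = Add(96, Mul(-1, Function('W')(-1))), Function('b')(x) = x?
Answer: Rational(-17961, 4) ≈ -4490.3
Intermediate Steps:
Function('W')(D) = Mul(2, D, Pow(Add(9, D), -1)) (Function('W')(D) = Mul(Mul(2, D), Pow(Add(9, D), -1)) = Mul(2, D, Pow(Add(9, D), -1)))
Function('r')(q, d) = Rational(-77, 4) (Function('r')(q, d) = Mul(Rational(-1, 5), Add(96, Mul(-1, Mul(2, -1, Pow(Add(9, -1), -1))))) = Mul(Rational(-1, 5), Add(96, Mul(-1, Mul(2, -1, Pow(8, -1))))) = Mul(Rational(-1, 5), Add(96, Mul(-1, Mul(2, -1, Rational(1, 8))))) = Mul(Rational(-1, 5), Add(96, Mul(-1, Rational(-1, 4)))) = Mul(Rational(-1, 5), Add(96, Rational(1, 4))) = Mul(Rational(-1, 5), Rational(385, 4)) = Rational(-77, 4))
Add(Function('r')(Add(-21, 96), Function('b')(13)), Add(105, Mul(104, -44))) = Add(Rational(-77, 4), Add(105, Mul(104, -44))) = Add(Rational(-77, 4), Add(105, -4576)) = Add(Rational(-77, 4), -4471) = Rational(-17961, 4)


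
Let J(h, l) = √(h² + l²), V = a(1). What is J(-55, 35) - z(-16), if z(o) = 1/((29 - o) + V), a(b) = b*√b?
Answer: -1/46 + 5*√170 ≈ 65.170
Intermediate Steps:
a(b) = b^(3/2)
V = 1 (V = 1^(3/2) = 1)
z(o) = 1/(30 - o) (z(o) = 1/((29 - o) + 1) = 1/(30 - o))
J(-55, 35) - z(-16) = √((-55)² + 35²) - 1/(30 - 1*(-16)) = √(3025 + 1225) - 1/(30 + 16) = √4250 - 1/46 = 5*√170 - 1*1/46 = 5*√170 - 1/46 = -1/46 + 5*√170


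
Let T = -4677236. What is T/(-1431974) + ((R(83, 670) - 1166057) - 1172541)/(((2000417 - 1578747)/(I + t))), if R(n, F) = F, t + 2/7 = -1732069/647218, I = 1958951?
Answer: -3714049526850968393366448/341953046059760135 ≈ -1.0861e+7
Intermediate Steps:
t = -13418919/4530526 (t = -2/7 - 1732069/647218 = -13418919/4530526 ≈ -2.9619)
T/(-1431974) + ((R(83, 670) - 1166057) - 1172541)/(((2000417 - 1578747)/(I + t))) = -4677236/(-1431974) + ((670 - 1166057) - 1172541)/(((2000417 - 1578747)/(1958951 - 13418919/4530526))) = -4677236*(-1/1431974) + (-1165387 - 1172541)/((421670/(8875065019307/4530526))) = 2338618/715987 - 2337928/(421670*(4530526/8875065019307)) = 2338618/715987 - 2337928/1910386898420/8875065019307 = 2338618/715987 - 2337928*8875065019307/1910386898420 = 2338618/715987 - 5187315752614593974/477596724605 = -3714049526850968393366448/341953046059760135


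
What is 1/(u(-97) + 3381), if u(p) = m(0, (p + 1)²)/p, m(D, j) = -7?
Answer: 97/327964 ≈ 0.00029576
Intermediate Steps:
u(p) = -7/p
1/(u(-97) + 3381) = 1/(-7/(-97) + 3381) = 1/(-7*(-1/97) + 3381) = 1/(7/97 + 3381) = 1/(327964/97) = 97/327964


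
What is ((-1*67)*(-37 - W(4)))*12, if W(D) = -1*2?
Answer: 28140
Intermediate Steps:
W(D) = -2
((-1*67)*(-37 - W(4)))*12 = ((-1*67)*(-37 - 1*(-2)))*12 = -67*(-37 + 2)*12 = -67*(-35)*12 = 2345*12 = 28140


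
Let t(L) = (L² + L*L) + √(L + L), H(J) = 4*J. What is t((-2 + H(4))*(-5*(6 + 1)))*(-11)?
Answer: -5282200 - 154*I*√5 ≈ -5.2822e+6 - 344.35*I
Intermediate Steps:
t(L) = 2*L² + √2*√L (t(L) = (L² + L²) + √(2*L) = 2*L² + √2*√L)
t((-2 + H(4))*(-5*(6 + 1)))*(-11) = (2*((-2 + 4*4)*(-5*(6 + 1)))² + √2*√((-2 + 4*4)*(-5*(6 + 1))))*(-11) = (2*((-2 + 16)*(-5*7))² + √2*√((-2 + 16)*(-5*7)))*(-11) = (2*(14*(-35))² + √2*√(14*(-35)))*(-11) = (2*(-490)² + √2*√(-490))*(-11) = (2*240100 + √2*(7*I*√10))*(-11) = (480200 + 14*I*√5)*(-11) = -5282200 - 154*I*√5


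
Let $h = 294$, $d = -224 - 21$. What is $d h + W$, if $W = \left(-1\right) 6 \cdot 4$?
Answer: $-72054$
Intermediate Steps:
$d = -245$ ($d = -224 - 21 = -245$)
$W = -24$ ($W = \left(-6\right) 4 = -24$)
$d h + W = \left(-245\right) 294 - 24 = -72030 - 24 = -72054$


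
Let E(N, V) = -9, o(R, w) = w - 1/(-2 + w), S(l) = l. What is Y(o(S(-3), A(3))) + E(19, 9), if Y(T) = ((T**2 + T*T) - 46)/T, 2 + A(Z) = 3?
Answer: -28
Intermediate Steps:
A(Z) = 1 (A(Z) = -2 + 3 = 1)
Y(T) = (-46 + 2*T**2)/T (Y(T) = ((T**2 + T**2) - 46)/T = (2*T**2 - 46)/T = (-46 + 2*T**2)/T)
Y(o(S(-3), A(3))) + E(19, 9) = (-46*(-2 + 1)/(-1 + 1**2 - 2*1) + 2*((-1 + 1**2 - 2*1)/(-2 + 1))) - 9 = (-46*(-1/(-1 + 1 - 2)) + 2*((-1 + 1 - 2)/(-1))) - 9 = (-46/((-1*(-2))) + 2*(-1*(-2))) - 9 = (-46/2 + 2*2) - 9 = (-46*1/2 + 4) - 9 = (-23 + 4) - 9 = -19 - 9 = -28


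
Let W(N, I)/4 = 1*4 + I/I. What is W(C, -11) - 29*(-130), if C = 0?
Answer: 3790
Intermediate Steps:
W(N, I) = 20 (W(N, I) = 4*(1*4 + I/I) = 4*(4 + 1) = 4*5 = 20)
W(C, -11) - 29*(-130) = 20 - 29*(-130) = 20 + 3770 = 3790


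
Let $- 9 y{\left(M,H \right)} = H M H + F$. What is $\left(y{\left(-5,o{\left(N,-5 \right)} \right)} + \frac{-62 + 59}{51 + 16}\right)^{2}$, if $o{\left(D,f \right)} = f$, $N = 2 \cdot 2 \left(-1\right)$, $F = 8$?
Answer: $\frac{753424}{4489} \approx 167.84$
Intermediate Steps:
$N = -4$ ($N = 4 \left(-1\right) = -4$)
$y{\left(M,H \right)} = - \frac{8}{9} - \frac{M H^{2}}{9}$ ($y{\left(M,H \right)} = - \frac{H M H + 8}{9} = - \frac{M H^{2} + 8}{9} = - \frac{8 + M H^{2}}{9} = - \frac{8}{9} - \frac{M H^{2}}{9}$)
$\left(y{\left(-5,o{\left(N,-5 \right)} \right)} + \frac{-62 + 59}{51 + 16}\right)^{2} = \left(\left(- \frac{8}{9} - - \frac{5 \left(-5\right)^{2}}{9}\right) + \frac{-62 + 59}{51 + 16}\right)^{2} = \left(\left(- \frac{8}{9} - \left(- \frac{5}{9}\right) 25\right) - \frac{3}{67}\right)^{2} = \left(\left(- \frac{8}{9} + \frac{125}{9}\right) - \frac{3}{67}\right)^{2} = \left(13 - \frac{3}{67}\right)^{2} = \left(\frac{868}{67}\right)^{2} = \frac{753424}{4489}$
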